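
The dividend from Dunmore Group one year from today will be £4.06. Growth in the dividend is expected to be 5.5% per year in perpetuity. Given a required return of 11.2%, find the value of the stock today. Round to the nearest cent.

£71.23

Growing perpetuity: P = D₁ / (r − g) = £4.0600 / (0.112 − 0.055) = £71.23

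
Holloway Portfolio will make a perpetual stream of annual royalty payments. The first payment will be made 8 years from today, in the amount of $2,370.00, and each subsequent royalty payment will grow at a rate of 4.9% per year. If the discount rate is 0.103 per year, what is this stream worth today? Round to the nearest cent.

$22096.63

Value at end of year 7: C₁ / (r − g) = $2,370.00 / (0.103 − 0.049) = $43,888.8889
Discount to today: PV = $43,888.8889 / (1 + 0.103)^7 = $43,888.8889 / 1.986226 = $22,096.63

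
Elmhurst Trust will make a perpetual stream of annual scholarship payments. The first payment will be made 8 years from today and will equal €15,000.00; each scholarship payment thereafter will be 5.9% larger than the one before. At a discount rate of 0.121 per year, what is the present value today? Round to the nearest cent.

Value at end of year 7: C₁ / (r − g) = €15,000.00 / (0.121 − 0.059) = €241,935.4839
Discount to today: PV = €241,935.4839 / (1 + 0.121)^7 = €241,935.4839 / 2.224535 = €108,757.77

€108757.77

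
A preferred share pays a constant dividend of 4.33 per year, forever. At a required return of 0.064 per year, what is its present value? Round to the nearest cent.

67.66

Level perpetuity: PV = C / r = 4.33 / 0.064 = 67.66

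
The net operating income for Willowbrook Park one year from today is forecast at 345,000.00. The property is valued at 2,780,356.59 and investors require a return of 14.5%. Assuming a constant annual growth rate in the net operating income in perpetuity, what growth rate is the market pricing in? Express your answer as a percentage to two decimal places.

P = D₁/(r−g) ⇒ g = r − D₁/P = 0.145 − 345,000.00/2,780,356.59 = 0.020915

2.09%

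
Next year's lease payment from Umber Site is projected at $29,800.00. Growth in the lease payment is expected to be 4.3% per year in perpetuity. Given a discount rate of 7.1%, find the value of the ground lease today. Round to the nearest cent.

$1064285.71

Growing perpetuity: P = D₁ / (r − g) = $29,800.0000 / (0.071 − 0.043) = $1,064,285.71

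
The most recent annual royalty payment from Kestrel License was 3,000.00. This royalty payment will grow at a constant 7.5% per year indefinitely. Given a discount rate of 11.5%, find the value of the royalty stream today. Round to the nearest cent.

D₁ = D₀ × (1 + g) = 3,000.00 × 1.075 = 3,225.0000
Growing perpetuity: P = D₁ / (r − g) = 3,225.0000 / (0.115 − 0.075) = 80,625.00

80625.00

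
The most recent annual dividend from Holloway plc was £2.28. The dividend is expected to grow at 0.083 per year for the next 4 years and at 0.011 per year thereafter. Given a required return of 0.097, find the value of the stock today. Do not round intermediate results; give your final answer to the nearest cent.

£34.29

D_1 = 2.46924
D_2 = 2.67419
D_3 = 2.89614
D_4 = 3.13652
Terminal value at year 4: TV = D_4×(1+g_2)/(r−g_2) = 3.17103/0.086 = 36.87240
P_0 = D_1/(1+r)^1 + D_2/(1+r)^2 + D_3/(1+r)^3 + D_4/(1+r)^4 + TV/(1+r)^4
    = 2.25090 + 2.22218 + 2.19382 + 2.16582 + 25.46097 = 34.29368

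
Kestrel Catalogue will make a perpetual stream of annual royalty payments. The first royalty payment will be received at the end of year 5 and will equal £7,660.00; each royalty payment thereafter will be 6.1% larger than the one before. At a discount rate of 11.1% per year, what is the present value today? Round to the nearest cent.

Value at end of year 4: C₁ / (r − g) = £7,660.00 / (0.111 − 0.061) = £153,200.0000
Discount to today: PV = £153,200.0000 / (1 + 0.111)^4 = £153,200.0000 / 1.523548 = £100,554.74

£100554.74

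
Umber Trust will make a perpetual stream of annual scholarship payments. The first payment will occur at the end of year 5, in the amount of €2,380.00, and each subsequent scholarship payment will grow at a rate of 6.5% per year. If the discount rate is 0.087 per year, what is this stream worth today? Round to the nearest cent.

€77488.29

Value at end of year 4: C₁ / (r − g) = €2,380.00 / (0.087 − 0.065) = €108,181.8182
Discount to today: PV = €108,181.8182 / (1 + 0.087)^4 = €108,181.8182 / 1.396105 = €77,488.29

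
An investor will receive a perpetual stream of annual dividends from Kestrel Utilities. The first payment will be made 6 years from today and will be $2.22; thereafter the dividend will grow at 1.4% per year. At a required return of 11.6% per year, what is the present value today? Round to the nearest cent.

$12.57

Value at end of year 5: C₁ / (r − g) = $2.22 / (0.116 − 0.014) = $21.7647
Discount to today: PV = $21.7647 / (1 + 0.116)^5 = $21.7647 / 1.731095 = $12.57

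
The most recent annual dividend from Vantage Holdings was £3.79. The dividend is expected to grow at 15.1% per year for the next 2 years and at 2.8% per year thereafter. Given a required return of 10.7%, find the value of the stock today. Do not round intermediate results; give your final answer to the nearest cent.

D_1 = 4.36229
D_2 = 5.02100
Terminal value at year 2: TV = D_2×(1+g_2)/(r−g_2) = 5.16158/0.079 = 65.33650
P_0 = D_1/(1+r)^1 + D_2/(1+r)^2 + TV/(1+r)^2
    = 3.94064 + 4.09727 + 53.31638 = 61.35429

£61.35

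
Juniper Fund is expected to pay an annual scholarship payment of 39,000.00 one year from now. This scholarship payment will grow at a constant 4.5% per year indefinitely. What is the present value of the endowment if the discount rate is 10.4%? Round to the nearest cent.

661016.95

Growing perpetuity: P = D₁ / (r − g) = 39,000.0000 / (0.104 − 0.045) = 661,016.95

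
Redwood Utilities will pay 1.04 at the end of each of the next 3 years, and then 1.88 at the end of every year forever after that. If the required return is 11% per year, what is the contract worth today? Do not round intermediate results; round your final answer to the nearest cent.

15.04

PV of 3-year annuity: 1.04 × [1 − (1+0.11)^−3] / 0.11 = 2.54146
Perpetuity value at year 3: 1.88 / 0.11 = 17.09091
PV of perpetuity: 17.09091 / (1+0.11)^3 = 12.49673
Total PV = 2.54146 + 12.49673 = 15.03819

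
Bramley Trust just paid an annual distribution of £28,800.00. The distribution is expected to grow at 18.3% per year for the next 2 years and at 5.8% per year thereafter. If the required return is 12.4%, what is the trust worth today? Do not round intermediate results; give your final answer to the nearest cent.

£573626.79

D_1 = 34070.40000
D_2 = 40305.28320
Terminal value at year 2: TV = D_2×(1+g_2)/(r−g_2) = 42642.98963/0.066 = 646105.90342
P_0 = D_1/(1+r)^1 + D_2/(1+r)^2 + TV/(1+r)^2
    = 30311.74377 + 31902.84064 + 511412.20303 = 573626.78745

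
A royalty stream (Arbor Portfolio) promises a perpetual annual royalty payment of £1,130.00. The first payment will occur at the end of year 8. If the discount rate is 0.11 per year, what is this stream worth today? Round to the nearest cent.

£4947.95

Value at end of year 7: C / r = £1,130.00 / 0.11 = £10,272.7273
Discount to today: PV = £10,272.7273 / (1 + 0.11)^7 = £10,272.7273 / 2.076160 = £4,947.95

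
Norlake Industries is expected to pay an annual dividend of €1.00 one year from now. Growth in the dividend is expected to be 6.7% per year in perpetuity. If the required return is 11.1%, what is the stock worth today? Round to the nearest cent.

€22.73

Growing perpetuity: P = D₁ / (r − g) = €1.0000 / (0.111 − 0.067) = €22.73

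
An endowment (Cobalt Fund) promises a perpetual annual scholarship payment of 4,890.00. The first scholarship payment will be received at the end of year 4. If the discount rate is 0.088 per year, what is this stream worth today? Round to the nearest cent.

Value at end of year 3: C / r = 4,890.00 / 0.088 = 55,568.1818
Discount to today: PV = 55,568.1818 / (1 + 0.088)^3 = 55,568.1818 / 1.287913 = 43,145.90

43145.90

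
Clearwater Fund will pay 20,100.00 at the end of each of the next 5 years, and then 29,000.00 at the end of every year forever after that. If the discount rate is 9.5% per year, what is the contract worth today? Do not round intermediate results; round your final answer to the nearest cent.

PV of 5-year annuity: 20,100.00 × [1 − (1+0.095)^−5] / 0.095 = 77178.14661
Perpetuity value at year 5: 29,000.00 / 0.095 = 305263.15789
PV of perpetuity: 305263.15789 / (1+0.095)^5 = 193911.60309
Total PV = 77178.14661 + 193911.60309 = 271089.74969

271089.75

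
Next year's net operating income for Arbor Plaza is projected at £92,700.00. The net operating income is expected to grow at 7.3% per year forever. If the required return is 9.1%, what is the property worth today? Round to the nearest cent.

£5150000.00

Growing perpetuity: P = D₁ / (r − g) = £92,700.0000 / (0.091 − 0.073) = £5,150,000.00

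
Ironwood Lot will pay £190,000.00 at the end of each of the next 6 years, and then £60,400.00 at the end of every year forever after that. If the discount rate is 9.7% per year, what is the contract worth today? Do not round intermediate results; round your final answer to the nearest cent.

£1192119.31

PV of 6-year annuity: £190,000.00 × [1 − (1+0.097)^−6] / 0.097 = 834825.54288
Perpetuity value at year 6: £60,400.00 / 0.097 = 622680.41237
PV of perpetuity: 622680.41237 / (1+0.097)^6 = 357293.76611
Total PV = 834825.54288 + 357293.76611 = 1192119.30899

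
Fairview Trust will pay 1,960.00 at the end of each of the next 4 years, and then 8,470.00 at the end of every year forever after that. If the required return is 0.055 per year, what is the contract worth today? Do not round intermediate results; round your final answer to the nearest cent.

131181.47

PV of 4-year annuity: 1,960.00 × [1 − (1+0.055)^−4] / 0.055 = 6870.09424
Perpetuity value at year 4: 8,470.00 / 0.055 = 154000.00000
PV of perpetuity: 154000.00000 / (1+0.055)^4 = 124311.37847
Total PV = 6870.09424 + 124311.37847 = 131181.47271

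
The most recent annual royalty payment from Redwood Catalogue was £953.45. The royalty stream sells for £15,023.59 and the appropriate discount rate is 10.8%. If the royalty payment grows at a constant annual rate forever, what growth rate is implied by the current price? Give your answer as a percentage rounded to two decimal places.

4.19%

P = D₀(1+g)/(r−g) ⇒ P(r−g) = D₀(1+g) ⇒ g(P+D₀) = P·r − D₀
g = (P·r − D₀)/(P + D₀) = (£15,023.59×0.108 − £953.45) / (£15,023.59 + £953.45) = 0.041879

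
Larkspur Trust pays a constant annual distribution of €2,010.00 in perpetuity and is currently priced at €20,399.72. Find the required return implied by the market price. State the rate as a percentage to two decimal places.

P = C/r ⇒ r = C/P = €2,010.00/€20,399.72 = 0.098531

9.85%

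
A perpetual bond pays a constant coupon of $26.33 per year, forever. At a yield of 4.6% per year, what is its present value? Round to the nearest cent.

$572.39

Level perpetuity: PV = C / r = $26.33 / 0.046 = $572.39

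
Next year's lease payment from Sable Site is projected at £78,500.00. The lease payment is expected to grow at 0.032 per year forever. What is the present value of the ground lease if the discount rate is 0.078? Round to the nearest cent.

Growing perpetuity: P = D₁ / (r − g) = £78,500.0000 / (0.078 − 0.032) = £1,706,521.74

£1706521.74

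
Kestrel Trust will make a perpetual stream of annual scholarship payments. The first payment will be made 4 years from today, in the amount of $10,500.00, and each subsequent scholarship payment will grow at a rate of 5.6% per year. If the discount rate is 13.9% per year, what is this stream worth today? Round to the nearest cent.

Value at end of year 3: C₁ / (r − g) = $10,500.00 / (0.139 − 0.056) = $126,506.0241
Discount to today: PV = $126,506.0241 / (1 + 0.139)^3 = $126,506.0241 / 1.477649 = $85,613.06

$85613.06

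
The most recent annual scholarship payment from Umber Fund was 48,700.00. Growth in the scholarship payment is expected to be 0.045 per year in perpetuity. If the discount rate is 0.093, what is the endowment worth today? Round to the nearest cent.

D₁ = D₀ × (1 + g) = 48,700.00 × 1.045 = 50,891.5000
Growing perpetuity: P = D₁ / (r − g) = 50,891.5000 / (0.093 − 0.045) = 1,060,239.58

1060239.58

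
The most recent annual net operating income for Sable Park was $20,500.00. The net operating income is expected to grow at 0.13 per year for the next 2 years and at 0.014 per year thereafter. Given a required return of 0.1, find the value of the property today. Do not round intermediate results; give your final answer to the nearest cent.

D_1 = 23165.00000
D_2 = 26176.45000
Terminal value at year 2: TV = D_2×(1+g_2)/(r−g_2) = 26542.92030/0.086 = 308638.60814
P_0 = D_1/(1+r)^1 + D_2/(1+r)^2 + TV/(1+r)^2
    = 21059.09091 + 21633.42975 + 255073.22987 = 297765.75053

$297765.75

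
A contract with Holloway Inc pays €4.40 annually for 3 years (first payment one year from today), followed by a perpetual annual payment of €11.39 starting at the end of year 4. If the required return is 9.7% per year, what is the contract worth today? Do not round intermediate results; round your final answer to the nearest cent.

PV of 3-year annuity: €4.40 × [1 − (1+0.097)^−3] / 0.097 = 11.00020
Perpetuity value at year 3: €11.39 / 0.097 = 117.42268
PV of perpetuity: 117.42268 / (1+0.097)^3 = 88.94716
Total PV = 11.00020 + 88.94716 = 99.94736

€99.95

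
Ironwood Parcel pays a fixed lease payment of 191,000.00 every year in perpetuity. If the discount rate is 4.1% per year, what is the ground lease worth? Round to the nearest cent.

4658536.59

Level perpetuity: PV = C / r = 191,000.00 / 0.041 = 4,658,536.59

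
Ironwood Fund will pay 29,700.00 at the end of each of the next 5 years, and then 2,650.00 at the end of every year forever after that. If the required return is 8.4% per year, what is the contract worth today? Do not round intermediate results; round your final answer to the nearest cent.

PV of 5-year annuity: 29,700.00 × [1 − (1+0.084)^−5] / 0.084 = 117343.76626
Perpetuity value at year 5: 2,650.00 / 0.084 = 31547.61905
PV of perpetuity: 31547.61905 / (1+0.084)^5 = 21077.55236
Total PV = 117343.76626 + 21077.55236 = 138421.31862

138421.32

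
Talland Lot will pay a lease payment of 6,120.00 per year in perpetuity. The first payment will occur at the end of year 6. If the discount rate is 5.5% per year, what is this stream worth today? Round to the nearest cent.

Value at end of year 5: C / r = 6,120.00 / 0.055 = 111,272.7273
Discount to today: PV = 111,272.7273 / (1 + 0.055)^5 = 111,272.7273 / 1.306960 = 85,138.59

85138.59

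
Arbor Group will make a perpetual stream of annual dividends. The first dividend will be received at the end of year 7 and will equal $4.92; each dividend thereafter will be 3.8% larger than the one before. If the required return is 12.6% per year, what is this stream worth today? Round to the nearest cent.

$27.43

Value at end of year 6: C₁ / (r − g) = $4.92 / (0.126 − 0.038) = $55.9091
Discount to today: PV = $55.9091 / (1 + 0.126)^6 = $55.9091 / 2.038123 = $27.43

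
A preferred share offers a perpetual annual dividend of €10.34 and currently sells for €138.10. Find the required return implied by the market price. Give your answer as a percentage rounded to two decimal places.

P = C/r ⇒ r = C/P = €10.34/€138.10 = 0.074873

7.49%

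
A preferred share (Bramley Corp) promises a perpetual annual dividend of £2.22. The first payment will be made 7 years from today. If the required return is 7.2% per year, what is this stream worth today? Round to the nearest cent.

£20.32

Value at end of year 6: C / r = £2.22 / 0.072 = £30.8333
Discount to today: PV = £30.8333 / (1 + 0.072)^6 = £30.8333 / 1.517640 = £20.32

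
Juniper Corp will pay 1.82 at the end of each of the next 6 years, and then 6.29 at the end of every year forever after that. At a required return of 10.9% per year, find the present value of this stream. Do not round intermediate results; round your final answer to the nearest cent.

38.74

PV of 6-year annuity: 1.82 × [1 − (1+0.109)^−6] / 0.109 = 7.72181
Perpetuity value at year 6: 6.29 / 0.109 = 57.70642
PV of perpetuity: 57.70642 / (1+0.109)^6 = 31.01951
Total PV = 7.72181 + 31.01951 = 38.74132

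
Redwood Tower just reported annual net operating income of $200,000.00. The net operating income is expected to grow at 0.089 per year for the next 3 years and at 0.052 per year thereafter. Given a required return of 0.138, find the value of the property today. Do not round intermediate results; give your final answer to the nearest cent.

$2693695.72

D_1 = 217800.00000
D_2 = 237184.20000
D_3 = 258293.59380
Terminal value at year 3: TV = D_3×(1+g_2)/(r−g_2) = 271724.86068/0.086 = 3159591.40323
P_0 = D_1/(1+r)^1 + D_2/(1+r)^2 + D_3/(1+r)^3 + TV/(1+r)^3
    = 191388.40070 + 183147.59962 + 175261.63092 + 2143898.08983 = 2693695.72107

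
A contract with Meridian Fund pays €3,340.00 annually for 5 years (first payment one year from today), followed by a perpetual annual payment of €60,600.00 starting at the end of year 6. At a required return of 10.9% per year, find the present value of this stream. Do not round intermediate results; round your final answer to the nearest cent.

€343802.80

PV of 5-year annuity: €3,340.00 × [1 − (1+0.109)^−5] / 0.109 = 12375.41175
Perpetuity value at year 5: €60,600.00 / 0.109 = 555963.30275
PV of perpetuity: 555963.30275 / (1+0.109)^5 = 331427.38902
Total PV = 12375.41175 + 331427.38902 = 343802.80077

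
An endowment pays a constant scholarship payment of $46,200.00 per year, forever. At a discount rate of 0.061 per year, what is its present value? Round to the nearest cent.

$757377.05

Level perpetuity: PV = C / r = $46,200.00 / 0.061 = $757,377.05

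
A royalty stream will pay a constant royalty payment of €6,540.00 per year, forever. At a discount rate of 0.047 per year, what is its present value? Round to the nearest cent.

Level perpetuity: PV = C / r = €6,540.00 / 0.047 = €139,148.94

€139148.94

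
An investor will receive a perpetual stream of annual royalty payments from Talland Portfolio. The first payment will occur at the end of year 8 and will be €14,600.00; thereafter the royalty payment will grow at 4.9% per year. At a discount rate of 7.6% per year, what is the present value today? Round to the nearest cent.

Value at end of year 7: C₁ / (r − g) = €14,600.00 / (0.076 − 0.049) = €540,740.7407
Discount to today: PV = €540,740.7407 / (1 + 0.076)^7 = €540,740.7407 / 1.669882 = €323,819.64

€323819.64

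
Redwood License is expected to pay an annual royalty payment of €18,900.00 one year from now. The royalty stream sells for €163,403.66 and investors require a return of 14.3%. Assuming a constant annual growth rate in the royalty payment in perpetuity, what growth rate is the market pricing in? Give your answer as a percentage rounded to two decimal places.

2.73%

P = D₁/(r−g) ⇒ g = r − D₁/P = 0.143 − €18,900.00/€163,403.66 = 0.027336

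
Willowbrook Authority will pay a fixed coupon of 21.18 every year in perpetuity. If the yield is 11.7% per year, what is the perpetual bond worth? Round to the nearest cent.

181.03

Level perpetuity: PV = C / r = 21.18 / 0.117 = 181.03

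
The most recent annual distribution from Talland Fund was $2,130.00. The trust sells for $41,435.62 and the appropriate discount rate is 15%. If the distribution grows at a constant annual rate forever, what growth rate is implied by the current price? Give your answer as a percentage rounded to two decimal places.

9.38%

P = D₀(1+g)/(r−g) ⇒ P(r−g) = D₀(1+g) ⇒ g(P+D₀) = P·r − D₀
g = (P·r − D₀)/(P + D₀) = ($41,435.62×0.15 − $2,130.00) / ($41,435.62 + $2,130.00) = 0.093774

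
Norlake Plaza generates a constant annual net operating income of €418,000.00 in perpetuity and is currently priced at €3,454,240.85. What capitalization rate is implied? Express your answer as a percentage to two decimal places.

P = C/r ⇒ r = C/P = €418,000.00/€3,454,240.85 = 0.121011

12.10%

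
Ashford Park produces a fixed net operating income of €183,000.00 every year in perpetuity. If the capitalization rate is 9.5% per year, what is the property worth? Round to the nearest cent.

Level perpetuity: PV = C / r = €183,000.00 / 0.095 = €1,926,315.79

€1926315.79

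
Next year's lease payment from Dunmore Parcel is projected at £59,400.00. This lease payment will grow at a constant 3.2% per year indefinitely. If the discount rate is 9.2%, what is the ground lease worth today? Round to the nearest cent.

Growing perpetuity: P = D₁ / (r − g) = £59,400.0000 / (0.092 − 0.032) = £990,000.00

£990000.00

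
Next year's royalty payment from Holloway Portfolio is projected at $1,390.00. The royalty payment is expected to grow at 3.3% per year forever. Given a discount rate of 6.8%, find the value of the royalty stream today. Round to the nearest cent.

Growing perpetuity: P = D₁ / (r − g) = $1,390.0000 / (0.068 − 0.033) = $39,714.29

$39714.29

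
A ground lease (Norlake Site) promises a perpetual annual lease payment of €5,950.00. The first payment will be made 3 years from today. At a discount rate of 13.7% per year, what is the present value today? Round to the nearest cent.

€33595.06

Value at end of year 2: C / r = €5,950.00 / 0.137 = €43,430.6569
Discount to today: PV = €43,430.6569 / (1 + 0.137)^2 = €43,430.6569 / 1.292769 = €33,595.06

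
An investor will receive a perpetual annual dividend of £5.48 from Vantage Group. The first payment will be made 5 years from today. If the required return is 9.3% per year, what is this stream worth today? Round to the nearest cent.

Value at end of year 4: C / r = £5.48 / 0.093 = £58.9247
Discount to today: PV = £58.9247 / (1 + 0.093)^4 = £58.9247 / 1.427186 = £41.29

£41.29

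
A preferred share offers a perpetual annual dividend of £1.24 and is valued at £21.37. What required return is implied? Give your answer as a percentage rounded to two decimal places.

P = C/r ⇒ r = C/P = £1.24/£21.37 = 0.058025

5.80%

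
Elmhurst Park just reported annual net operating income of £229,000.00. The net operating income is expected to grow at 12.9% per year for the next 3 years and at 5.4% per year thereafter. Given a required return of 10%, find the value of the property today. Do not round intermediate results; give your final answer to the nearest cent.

D_1 = 258541.00000
D_2 = 291892.78900
D_3 = 329546.95878
Terminal value at year 3: TV = D_3×(1+g_2)/(r−g_2) = 347342.49456/0.046 = 7550923.79468
P_0 = D_1/(1+r)^1 + D_2/(1+r)^2 + D_3/(1+r)^3 + TV/(1+r)^3
    = 235037.27273 + 241233.70992 + 247593.50772 + 5673120.80742 = 6396985.29779

£6396985.30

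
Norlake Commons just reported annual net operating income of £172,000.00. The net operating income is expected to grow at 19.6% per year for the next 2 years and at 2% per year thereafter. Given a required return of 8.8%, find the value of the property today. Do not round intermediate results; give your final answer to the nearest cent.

D_1 = 205712.00000
D_2 = 246031.55200
Terminal value at year 2: TV = D_2×(1+g_2)/(r−g_2) = 250952.18304/0.068 = 3690473.28000
P_0 = D_1/(1+r)^1 + D_2/(1+r)^2 + TV/(1+r)^2
    = 189073.52941 + 207841.85770 + 3117627.86548 = 3514543.25260

£3514543.25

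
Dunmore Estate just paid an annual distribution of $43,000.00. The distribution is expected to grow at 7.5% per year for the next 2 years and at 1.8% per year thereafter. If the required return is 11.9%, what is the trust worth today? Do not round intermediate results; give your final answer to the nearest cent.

$480986.38

D_1 = 46225.00000
D_2 = 49691.87500
Terminal value at year 2: TV = D_2×(1+g_2)/(r−g_2) = 50586.32875/0.101 = 500854.74010
P_0 = D_1/(1+r)^1 + D_2/(1+r)^2 + TV/(1+r)^2
    = 41309.20465 + 39684.89276 + 399992.28542 = 480986.38282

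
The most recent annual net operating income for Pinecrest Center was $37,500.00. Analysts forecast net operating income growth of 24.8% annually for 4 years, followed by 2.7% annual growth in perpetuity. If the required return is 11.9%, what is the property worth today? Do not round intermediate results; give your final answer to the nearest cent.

D_1 = 46800.00000
D_2 = 58406.40000
D_3 = 72891.18720
D_4 = 90968.20163
Terminal value at year 4: TV = D_4×(1+g_2)/(r−g_2) = 93424.34307/0.092 = 1015481.98989
P_0 = D_1/(1+r)^1 + D_2/(1+r)^2 + D_3/(1+r)^3 + D_4/(1+r)^4 + TV/(1+r)^4
    = 41823.05630 + 46644.48102 + 52021.72682 + 58018.86959 + 647667.16383 = 846175.29756

$846175.30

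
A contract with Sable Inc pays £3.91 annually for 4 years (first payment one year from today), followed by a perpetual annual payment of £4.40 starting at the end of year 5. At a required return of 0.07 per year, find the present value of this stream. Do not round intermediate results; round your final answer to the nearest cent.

£61.20

PV of 4-year annuity: £3.91 × [1 − (1+0.07)^−4] / 0.07 = 13.24400
Perpetuity value at year 4: £4.40 / 0.07 = 62.85714
PV of perpetuity: 62.85714 / (1+0.07)^4 = 47.95341
Total PV = 13.24400 + 47.95341 = 61.19741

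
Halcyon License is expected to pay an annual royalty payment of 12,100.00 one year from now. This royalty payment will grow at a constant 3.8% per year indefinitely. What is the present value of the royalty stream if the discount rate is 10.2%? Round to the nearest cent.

189062.50

Growing perpetuity: P = D₁ / (r − g) = 12,100.0000 / (0.102 − 0.038) = 189,062.50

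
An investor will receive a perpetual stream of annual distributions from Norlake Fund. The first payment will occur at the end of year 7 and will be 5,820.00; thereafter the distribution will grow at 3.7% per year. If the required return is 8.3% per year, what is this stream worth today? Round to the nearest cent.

Value at end of year 6: C₁ / (r − g) = 5,820.00 / (0.083 − 0.037) = 126,521.7391
Discount to today: PV = 126,521.7391 / (1 + 0.083)^6 = 126,521.7391 / 1.613507 = 78,414.15

78414.15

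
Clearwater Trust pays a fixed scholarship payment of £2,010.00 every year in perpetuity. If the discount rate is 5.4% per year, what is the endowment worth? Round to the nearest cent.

Level perpetuity: PV = C / r = £2,010.00 / 0.054 = £37,222.22

£37222.22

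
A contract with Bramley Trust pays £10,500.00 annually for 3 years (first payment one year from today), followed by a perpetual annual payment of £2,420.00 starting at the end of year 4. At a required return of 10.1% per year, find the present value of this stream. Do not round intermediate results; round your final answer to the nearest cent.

£44018.84

PV of 3-year annuity: £10,500.00 × [1 − (1+0.101)^−3] / 0.101 = 26066.04411
Perpetuity value at year 3: £2,420.00 / 0.101 = 23960.39604
PV of perpetuity: 23960.39604 / (1+0.101)^3 = 17952.79349
Total PV = 26066.04411 + 17952.79349 = 44018.83761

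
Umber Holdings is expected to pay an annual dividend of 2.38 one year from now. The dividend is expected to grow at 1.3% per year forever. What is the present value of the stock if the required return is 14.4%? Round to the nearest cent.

Growing perpetuity: P = D₁ / (r − g) = 2.3800 / (0.144 − 0.013) = 18.17

18.17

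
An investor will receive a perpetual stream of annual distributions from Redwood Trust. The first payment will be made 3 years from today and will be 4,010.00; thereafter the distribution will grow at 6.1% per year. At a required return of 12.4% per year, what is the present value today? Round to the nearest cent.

Value at end of year 2: C₁ / (r − g) = 4,010.00 / (0.124 − 0.061) = 63,650.7937
Discount to today: PV = 63,650.7937 / (1 + 0.124)^2 = 63,650.7937 / 1.263376 = 50,381.51

50381.51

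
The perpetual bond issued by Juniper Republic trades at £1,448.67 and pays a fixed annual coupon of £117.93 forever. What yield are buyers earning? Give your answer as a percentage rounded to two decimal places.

8.14%

P = C/r ⇒ r = C/P = £117.93/£1,448.67 = 0.081406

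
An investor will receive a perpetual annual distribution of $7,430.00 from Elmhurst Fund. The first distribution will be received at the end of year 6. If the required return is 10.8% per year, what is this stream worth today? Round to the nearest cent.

$41197.06

Value at end of year 5: C / r = $7,430.00 / 0.108 = $68,796.2963
Discount to today: PV = $68,796.2963 / (1 + 0.108)^5 = $68,796.2963 / 1.669932 = $41,197.06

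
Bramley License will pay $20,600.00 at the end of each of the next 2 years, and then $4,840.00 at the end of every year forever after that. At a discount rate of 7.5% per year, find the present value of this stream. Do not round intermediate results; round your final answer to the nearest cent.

$92831.44

PV of 2-year annuity: $20,600.00 × [1 − (1+0.075)^−2] / 0.075 = 36988.64251
Perpetuity value at year 2: $4,840.00 / 0.075 = 64533.33333
PV of perpetuity: 64533.33333 / (1+0.075)^2 = 55842.79791
Total PV = 36988.64251 + 55842.79791 = 92831.44042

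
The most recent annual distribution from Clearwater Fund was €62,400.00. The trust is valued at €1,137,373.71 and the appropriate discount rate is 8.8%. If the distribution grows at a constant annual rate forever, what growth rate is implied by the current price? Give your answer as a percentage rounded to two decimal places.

3.14%

P = D₀(1+g)/(r−g) ⇒ P(r−g) = D₀(1+g) ⇒ g(P+D₀) = P·r − D₀
g = (P·r − D₀)/(P + D₀) = (€1,137,373.71×0.088 − €62,400.00) / (€1,137,373.71 + €62,400.00) = 0.031413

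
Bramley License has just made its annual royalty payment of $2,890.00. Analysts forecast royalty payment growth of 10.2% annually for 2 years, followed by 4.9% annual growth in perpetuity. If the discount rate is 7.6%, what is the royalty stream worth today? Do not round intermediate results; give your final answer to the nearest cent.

D_1 = 3184.78000
D_2 = 3509.62756
Terminal value at year 2: TV = D_2×(1+g_2)/(r−g_2) = 3681.59931/0.027 = 136355.53002
P_0 = D_1/(1+r)^1 + D_2/(1+r)^2 + TV/(1+r)^2
    = 2959.83271 + 3031.35284 + 117773.67126 = 123764.85681

$123764.86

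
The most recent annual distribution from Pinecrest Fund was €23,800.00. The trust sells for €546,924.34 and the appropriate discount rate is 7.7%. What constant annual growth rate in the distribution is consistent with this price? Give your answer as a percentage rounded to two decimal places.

3.21%

P = D₀(1+g)/(r−g) ⇒ P(r−g) = D₀(1+g) ⇒ g(P+D₀) = P·r − D₀
g = (P·r − D₀)/(P + D₀) = (€546,924.34×0.077 − €23,800.00) / (€546,924.34 + €23,800.00) = 0.032088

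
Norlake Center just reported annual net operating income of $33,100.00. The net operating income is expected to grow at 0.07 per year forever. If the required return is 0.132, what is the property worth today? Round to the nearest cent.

D₁ = D₀ × (1 + g) = $33,100.00 × 1.07 = $35,417.0000
Growing perpetuity: P = D₁ / (r − g) = $35,417.0000 / (0.132 − 0.07) = $571,241.94

$571241.94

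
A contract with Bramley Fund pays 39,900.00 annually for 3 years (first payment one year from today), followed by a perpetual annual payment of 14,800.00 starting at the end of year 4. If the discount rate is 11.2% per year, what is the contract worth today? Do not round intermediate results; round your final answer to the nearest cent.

PV of 3-year annuity: 39,900.00 × [1 − (1+0.112)^−3] / 0.112 = 97166.04906
Perpetuity value at year 3: 14,800.00 / 0.112 = 132142.85714
PV of perpetuity: 132142.85714 / (1+0.112)^3 = 96101.31514
Total PV = 97166.04906 + 96101.31514 = 193267.36419

193267.36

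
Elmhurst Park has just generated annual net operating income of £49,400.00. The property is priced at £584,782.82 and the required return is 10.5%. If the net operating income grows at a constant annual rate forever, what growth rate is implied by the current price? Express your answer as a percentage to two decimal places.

1.89%

P = D₀(1+g)/(r−g) ⇒ P(r−g) = D₀(1+g) ⇒ g(P+D₀) = P·r − D₀
g = (P·r − D₀)/(P + D₀) = (£584,782.82×0.105 − £49,400.00) / (£584,782.82 + £49,400.00) = 0.018925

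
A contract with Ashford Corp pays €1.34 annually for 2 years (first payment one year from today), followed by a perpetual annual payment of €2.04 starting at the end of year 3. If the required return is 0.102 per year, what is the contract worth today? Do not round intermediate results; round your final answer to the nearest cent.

€18.79

PV of 2-year annuity: €1.34 × [1 − (1+0.102)^−2] / 0.102 = 2.31939
Perpetuity value at year 2: €2.04 / 0.102 = 20.00000
PV of perpetuity: 20.00000 / (1+0.102)^2 = 16.46898
Total PV = 2.31939 + 16.46898 = 18.78838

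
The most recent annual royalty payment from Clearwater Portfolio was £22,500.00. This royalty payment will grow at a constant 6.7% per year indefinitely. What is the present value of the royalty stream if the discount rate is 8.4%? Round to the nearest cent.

D₁ = D₀ × (1 + g) = £22,500.00 × 1.067 = £24,007.5000
Growing perpetuity: P = D₁ / (r − g) = £24,007.5000 / (0.084 − 0.067) = £1,412,205.88

£1412205.88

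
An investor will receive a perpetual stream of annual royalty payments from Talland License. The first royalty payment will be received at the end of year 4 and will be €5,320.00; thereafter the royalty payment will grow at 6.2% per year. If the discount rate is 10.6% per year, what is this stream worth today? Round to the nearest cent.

Value at end of year 3: C₁ / (r − g) = €5,320.00 / (0.106 − 0.062) = €120,909.0909
Discount to today: PV = €120,909.0909 / (1 + 0.106)^3 = €120,909.0909 / 1.352899 = €89,370.37

€89370.37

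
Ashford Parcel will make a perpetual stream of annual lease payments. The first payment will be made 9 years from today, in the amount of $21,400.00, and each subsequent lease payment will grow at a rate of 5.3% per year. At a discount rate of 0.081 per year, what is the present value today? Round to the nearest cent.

Value at end of year 8: C₁ / (r − g) = $21,400.00 / (0.081 − 0.053) = $764,285.7143
Discount to today: PV = $764,285.7143 / (1 + 0.081)^8 = $764,285.7143 / 1.864685 = $409,873.83

$409873.83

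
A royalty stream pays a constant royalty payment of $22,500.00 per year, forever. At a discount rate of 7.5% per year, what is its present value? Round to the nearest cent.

$300000.00

Level perpetuity: PV = C / r = $22,500.00 / 0.075 = $300,000.00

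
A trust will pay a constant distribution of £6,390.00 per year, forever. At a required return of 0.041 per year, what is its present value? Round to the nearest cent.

£155853.66

Level perpetuity: PV = C / r = £6,390.00 / 0.041 = £155,853.66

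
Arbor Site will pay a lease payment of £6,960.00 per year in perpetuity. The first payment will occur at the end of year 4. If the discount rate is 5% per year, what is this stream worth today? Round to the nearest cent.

Value at end of year 3: C / r = £6,960.00 / 0.05 = £139,200.0000
Discount to today: PV = £139,200.0000 / (1 + 0.05)^3 = £139,200.0000 / 1.157625 = £120,246.19

£120246.19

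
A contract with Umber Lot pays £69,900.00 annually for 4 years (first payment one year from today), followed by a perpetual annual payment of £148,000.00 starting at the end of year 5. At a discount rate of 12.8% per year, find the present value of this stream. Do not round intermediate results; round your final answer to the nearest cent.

£922975.12

PV of 4-year annuity: £69,900.00 × [1 − (1+0.128)^−4] / 0.128 = 208782.51437
Perpetuity value at year 4: £148,000.00 / 0.128 = 1156250.00000
PV of perpetuity: 1156250.00000 / (1+0.128)^4 = 714192.60190
Total PV = 208782.51437 + 714192.60190 = 922975.11627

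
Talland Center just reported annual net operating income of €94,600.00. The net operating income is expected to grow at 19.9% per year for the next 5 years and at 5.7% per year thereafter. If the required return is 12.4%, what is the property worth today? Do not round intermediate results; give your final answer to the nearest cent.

€2637909.68

D_1 = 113425.40000
D_2 = 135997.05460
D_3 = 163060.46847
D_4 = 195509.50169
D_5 = 234415.89253
Terminal value at year 5: TV = D_5×(1+g_2)/(r−g_2) = 247777.59840/0.067 = 3698173.11045
P_0 = D_1/(1+r)^1 + D_2/(1+r)^2 + D_3/(1+r)^3 + D_4/(1+r)^4 + D_5/(1+r)^5 + TV/(1+r)^5
    = 100912.27758 + 107645.74806 + 114828.51595 + 122490.56105 + 130663.86361 + 2061368.71397 = 2637909.68021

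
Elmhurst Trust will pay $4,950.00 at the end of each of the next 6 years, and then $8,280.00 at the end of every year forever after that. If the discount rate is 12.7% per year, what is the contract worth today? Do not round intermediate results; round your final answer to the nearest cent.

$51773.05

PV of 6-year annuity: $4,950.00 × [1 − (1+0.127)^−6] / 0.127 = 19954.29892
Perpetuity value at year 6: $8,280.00 / 0.127 = 65196.85039
PV of perpetuity: 65196.85039 / (1+0.127)^6 = 31818.75038
Total PV = 19954.29892 + 31818.75038 = 51773.04930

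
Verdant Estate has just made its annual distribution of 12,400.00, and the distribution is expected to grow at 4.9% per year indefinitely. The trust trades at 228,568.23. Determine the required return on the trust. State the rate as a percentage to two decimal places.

D₁ = 12,400.00 × 1.049 = 13,007.6000
P = D₁/(r − g) ⇒ r = D₁/P + g = 13,007.6000/228,568.23 + 0.049 = 0.056909 + 0.049 = 0.105909

10.59%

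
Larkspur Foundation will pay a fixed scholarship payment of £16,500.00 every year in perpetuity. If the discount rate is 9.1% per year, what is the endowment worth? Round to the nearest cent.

£181318.68

Level perpetuity: PV = C / r = £16,500.00 / 0.091 = £181,318.68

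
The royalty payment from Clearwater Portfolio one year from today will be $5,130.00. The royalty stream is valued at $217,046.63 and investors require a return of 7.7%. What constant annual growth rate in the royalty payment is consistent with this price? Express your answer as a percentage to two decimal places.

P = D₁/(r−g) ⇒ g = r − D₁/P = 0.077 − $5,130.00/$217,046.63 = 0.053365

5.34%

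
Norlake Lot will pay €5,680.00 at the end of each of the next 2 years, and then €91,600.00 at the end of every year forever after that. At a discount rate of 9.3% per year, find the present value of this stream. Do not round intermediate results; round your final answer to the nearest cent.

€834416.20

PV of 2-year annuity: €5,680.00 × [1 − (1+0.093)^−2] / 0.093 = 9951.24091
Perpetuity value at year 2: €91,600.00 / 0.093 = 984946.23656
PV of perpetuity: 984946.23656 / (1+0.093)^2 = 824464.95712
Total PV = 9951.24091 + 824464.95712 = 834416.19803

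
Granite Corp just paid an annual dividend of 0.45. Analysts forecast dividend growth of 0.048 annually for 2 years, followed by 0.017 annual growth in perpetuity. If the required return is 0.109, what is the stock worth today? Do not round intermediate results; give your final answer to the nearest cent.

D_1 = 0.47160
D_2 = 0.49424
Terminal value at year 2: TV = D_2×(1+g_2)/(r−g_2) = 0.50264/0.092 = 5.46347
P_0 = D_1/(1+r)^1 + D_2/(1+r)^2 + TV/(1+r)^2
    = 0.42525 + 0.40186 + 4.44227 = 5.26938

5.27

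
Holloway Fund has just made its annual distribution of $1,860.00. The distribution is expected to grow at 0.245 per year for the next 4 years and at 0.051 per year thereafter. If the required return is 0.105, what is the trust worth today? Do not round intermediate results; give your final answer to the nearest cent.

D_1 = 2315.70000
D_2 = 2883.04650
D_3 = 3589.39289
D_4 = 4468.79415
Terminal value at year 4: TV = D_4×(1+g_2)/(r−g_2) = 4696.70265/0.054 = 86975.97505
P_0 = D_1/(1+r)^1 + D_2/(1+r)^2 + D_3/(1+r)^3 + D_4/(1+r)^4 + TV/(1+r)^4
    = 2095.65611 + 2361.16910 + 2660.32175 + 2997.37608 + 58337.81972 = 68452.34276

$68452.34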